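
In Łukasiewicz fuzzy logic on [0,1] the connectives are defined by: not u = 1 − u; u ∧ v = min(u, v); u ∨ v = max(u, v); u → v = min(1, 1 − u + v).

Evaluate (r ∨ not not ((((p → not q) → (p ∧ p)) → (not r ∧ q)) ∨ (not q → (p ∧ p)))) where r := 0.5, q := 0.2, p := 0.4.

not q: Łukasiewicz ¬ gives 1 − 0.2 = 0.8
(p → not q): min(1, 1 − 0.4 + 0.8) = 1
(p ∧ p) = min(0.4, 0.4) = 0.4
((p → not q) → (p ∧ p)): min(1, 1 − 1 + 0.4) = 0.4
not r: Łukasiewicz ¬ gives 1 − 0.5 = 0.5
(not r ∧ q) = min(0.5, 0.2) = 0.2
(((p → not q) → (p ∧ p)) → (not r ∧ q)): min(1, 1 − 0.4 + 0.2) = 0.8
not q: Łukasiewicz ¬ gives 1 − 0.2 = 0.8
(p ∧ p) = min(0.4, 0.4) = 0.4
(not q → (p ∧ p)): min(1, 1 − 0.8 + 0.4) = 0.6
((((p → not q) → (p ∧ p)) → (not r ∧ q)) ∨ (not q → (p ∧ p))) = max(0.8, 0.6) = 0.8
not ((((p → not q) → (p ∧ p)) → (not r ∧ q)) ∨ (not q → (p ∧ p))): Łukasiewicz ¬ gives 1 − 0.8 = 0.2
not not ((((p → not q) → (p ∧ p)) → (not r ∧ q)) ∨ (not q → (p ∧ p))): Łukasiewicz ¬ gives 1 − 0.2 = 0.8
(r ∨ not not ((((p → not q) → (p ∧ p)) → (not r ∧ q)) ∨ (not q → (p ∧ p)))) = max(0.5, 0.8) = 0.8

0.80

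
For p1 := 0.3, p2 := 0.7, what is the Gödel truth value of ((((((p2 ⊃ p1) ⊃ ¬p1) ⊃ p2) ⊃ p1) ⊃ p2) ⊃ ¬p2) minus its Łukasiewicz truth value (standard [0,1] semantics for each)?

Gödel evaluation:
  (p2 ⊃ p1): 0.7 > 0.3, so result = 0.3
  ¬p1: Gödel ¬ of 0.3 = 0 (operand ≠ 0)
  ((p2 ⊃ p1) ⊃ ¬p1): 0.3 > 0, so result = 0
  (((p2 ⊃ p1) ⊃ ¬p1) ⊃ p2): 0 ≤ 0.7, so result = 1
  ((((p2 ⊃ p1) ⊃ ¬p1) ⊃ p2) ⊃ p1): 1 > 0.3, so result = 0.3
  (((((p2 ⊃ p1) ⊃ ¬p1) ⊃ p2) ⊃ p1) ⊃ p2): 0.3 ≤ 0.7, so result = 1
  ¬p2: Gödel ¬ of 0.7 = 0 (operand ≠ 0)
  ((((((p2 ⊃ p1) ⊃ ¬p1) ⊃ p2) ⊃ p1) ⊃ p2) ⊃ ¬p2): 1 > 0, so result = 0
  Gödel value = 0
Łukasiewicz evaluation:
  (p2 ⊃ p1): min(1, 1 − 0.7 + 0.3) = 0.6
  ¬p1: Łukasiewicz ¬ gives 1 − 0.3 = 0.7
  ((p2 ⊃ p1) ⊃ ¬p1): min(1, 1 − 0.6 + 0.7) = 1
  (((p2 ⊃ p1) ⊃ ¬p1) ⊃ p2): min(1, 1 − 1 + 0.7) = 0.7
  ((((p2 ⊃ p1) ⊃ ¬p1) ⊃ p2) ⊃ p1): min(1, 1 − 0.7 + 0.3) = 0.6
  (((((p2 ⊃ p1) ⊃ ¬p1) ⊃ p2) ⊃ p1) ⊃ p2): min(1, 1 − 0.6 + 0.7) = 1
  ¬p2: Łukasiewicz ¬ gives 1 − 0.7 = 0.3
  ((((((p2 ⊃ p1) ⊃ ¬p1) ⊃ p2) ⊃ p1) ⊃ p2) ⊃ ¬p2): min(1, 1 − 1 + 0.3) = 0.3
  Łukasiewicz value = 0.3
Difference: 0 − 0.3 = -0.30

-0.30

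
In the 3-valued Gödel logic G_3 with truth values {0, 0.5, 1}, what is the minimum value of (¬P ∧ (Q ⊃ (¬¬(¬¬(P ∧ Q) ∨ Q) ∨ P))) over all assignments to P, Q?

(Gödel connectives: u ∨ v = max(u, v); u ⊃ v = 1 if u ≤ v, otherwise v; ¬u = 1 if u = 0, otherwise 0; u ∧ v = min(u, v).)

0.00

The minimum is attained at P = 0.5, Q = 0:
  ¬P: Gödel ¬ of 0.5 = 0 (operand ≠ 0)
  (P ∧ Q) = min(0.5, 0) = 0
  ¬(P ∧ Q): Gödel ¬ of 0 = 1 (operand is 0)
  ¬¬(P ∧ Q): Gödel ¬ of 1 = 0 (operand ≠ 0)
  (¬¬(P ∧ Q) ∨ Q) = max(0, 0) = 0
  ¬(¬¬(P ∧ Q) ∨ Q): Gödel ¬ of 0 = 1 (operand is 0)
  ¬¬(¬¬(P ∧ Q) ∨ Q): Gödel ¬ of 1 = 0 (operand ≠ 0)
  (¬¬(¬¬(P ∧ Q) ∨ Q) ∨ P) = max(0, 0.5) = 0.5
  (Q ⊃ (¬¬(¬¬(P ∧ Q) ∨ Q) ∨ P)): 0 ≤ 0.5, so result = 1
  (¬P ∧ (Q ⊃ (¬¬(¬¬(P ∧ Q) ∨ Q) ∨ P))) = min(0, 1) = 0
Checking all 9 assignments confirms none give a value below 0.00.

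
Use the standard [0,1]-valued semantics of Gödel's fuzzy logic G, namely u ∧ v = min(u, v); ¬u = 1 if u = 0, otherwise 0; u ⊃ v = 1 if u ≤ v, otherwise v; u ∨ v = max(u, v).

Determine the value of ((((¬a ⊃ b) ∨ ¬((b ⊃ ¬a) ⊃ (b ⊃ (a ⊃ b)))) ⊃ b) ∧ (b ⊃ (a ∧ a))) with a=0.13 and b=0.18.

0.13

¬a: Gödel ¬ of 0.13 = 0 (operand ≠ 0)
(¬a ⊃ b): 0 ≤ 0.18, so result = 1
¬a: Gödel ¬ of 0.13 = 0 (operand ≠ 0)
(b ⊃ ¬a): 0.18 > 0, so result = 0
(a ⊃ b): 0.13 ≤ 0.18, so result = 1
(b ⊃ (a ⊃ b)): 0.18 ≤ 1, so result = 1
((b ⊃ ¬a) ⊃ (b ⊃ (a ⊃ b))): 0 ≤ 1, so result = 1
¬((b ⊃ ¬a) ⊃ (b ⊃ (a ⊃ b))): Gödel ¬ of 1 = 0 (operand ≠ 0)
((¬a ⊃ b) ∨ ¬((b ⊃ ¬a) ⊃ (b ⊃ (a ⊃ b)))) = max(1, 0) = 1
(((¬a ⊃ b) ∨ ¬((b ⊃ ¬a) ⊃ (b ⊃ (a ⊃ b)))) ⊃ b): 1 > 0.18, so result = 0.18
(a ∧ a) = min(0.13, 0.13) = 0.13
(b ⊃ (a ∧ a)): 0.18 > 0.13, so result = 0.13
((((¬a ⊃ b) ∨ ¬((b ⊃ ¬a) ⊃ (b ⊃ (a ⊃ b)))) ⊃ b) ∧ (b ⊃ (a ∧ a))) = min(0.18, 0.13) = 0.13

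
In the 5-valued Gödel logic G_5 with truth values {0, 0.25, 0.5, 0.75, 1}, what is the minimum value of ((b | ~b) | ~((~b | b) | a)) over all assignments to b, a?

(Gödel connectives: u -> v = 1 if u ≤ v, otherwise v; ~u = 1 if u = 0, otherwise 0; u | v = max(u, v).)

The minimum is attained at b = 0.25, a = 0:
  ~b: Gödel ¬ of 0.25 = 0 (operand ≠ 0)
  (b | ~b) = max(0.25, 0) = 0.25
  ~b: Gödel ¬ of 0.25 = 0 (operand ≠ 0)
  (~b | b) = max(0, 0.25) = 0.25
  ((~b | b) | a) = max(0.25, 0) = 0.25
  ~((~b | b) | a): Gödel ¬ of 0.25 = 0 (operand ≠ 0)
  ((b | ~b) | ~((~b | b) | a)) = max(0.25, 0) = 0.25
Checking all 25 assignments confirms none give a value below 0.25.

0.25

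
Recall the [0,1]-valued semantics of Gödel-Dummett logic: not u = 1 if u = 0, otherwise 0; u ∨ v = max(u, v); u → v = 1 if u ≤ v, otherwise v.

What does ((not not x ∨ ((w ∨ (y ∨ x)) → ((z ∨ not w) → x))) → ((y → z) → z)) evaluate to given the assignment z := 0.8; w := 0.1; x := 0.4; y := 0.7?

0.80

not x: Gödel ¬ of 0.4 = 0 (operand ≠ 0)
not not x: Gödel ¬ of 0 = 1 (operand is 0)
(y ∨ x) = max(0.7, 0.4) = 0.7
(w ∨ (y ∨ x)) = max(0.1, 0.7) = 0.7
not w: Gödel ¬ of 0.1 = 0 (operand ≠ 0)
(z ∨ not w) = max(0.8, 0) = 0.8
((z ∨ not w) → x): 0.8 > 0.4, so result = 0.4
((w ∨ (y ∨ x)) → ((z ∨ not w) → x)): 0.7 > 0.4, so result = 0.4
(not not x ∨ ((w ∨ (y ∨ x)) → ((z ∨ not w) → x))) = max(1, 0.4) = 1
(y → z): 0.7 ≤ 0.8, so result = 1
((y → z) → z): 1 > 0.8, so result = 0.8
((not not x ∨ ((w ∨ (y ∨ x)) → ((z ∨ not w) → x))) → ((y → z) → z)): 1 > 0.8, so result = 0.8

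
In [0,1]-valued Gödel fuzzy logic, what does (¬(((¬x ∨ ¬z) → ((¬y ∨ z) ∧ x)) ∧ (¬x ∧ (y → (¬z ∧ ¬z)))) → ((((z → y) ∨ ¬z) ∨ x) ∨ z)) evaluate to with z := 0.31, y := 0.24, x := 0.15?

0.31

¬x: Gödel ¬ of 0.15 = 0 (operand ≠ 0)
¬z: Gödel ¬ of 0.31 = 0 (operand ≠ 0)
(¬x ∨ ¬z) = max(0, 0) = 0
¬y: Gödel ¬ of 0.24 = 0 (operand ≠ 0)
(¬y ∨ z) = max(0, 0.31) = 0.31
((¬y ∨ z) ∧ x) = min(0.31, 0.15) = 0.15
((¬x ∨ ¬z) → ((¬y ∨ z) ∧ x)): 0 ≤ 0.15, so result = 1
¬x: Gödel ¬ of 0.15 = 0 (operand ≠ 0)
¬z: Gödel ¬ of 0.31 = 0 (operand ≠ 0)
¬z: Gödel ¬ of 0.31 = 0 (operand ≠ 0)
(¬z ∧ ¬z) = min(0, 0) = 0
(y → (¬z ∧ ¬z)): 0.24 > 0, so result = 0
(¬x ∧ (y → (¬z ∧ ¬z))) = min(0, 0) = 0
(((¬x ∨ ¬z) → ((¬y ∨ z) ∧ x)) ∧ (¬x ∧ (y → (¬z ∧ ¬z)))) = min(1, 0) = 0
¬(((¬x ∨ ¬z) → ((¬y ∨ z) ∧ x)) ∧ (¬x ∧ (y → (¬z ∧ ¬z)))): Gödel ¬ of 0 = 1 (operand is 0)
(z → y): 0.31 > 0.24, so result = 0.24
¬z: Gödel ¬ of 0.31 = 0 (operand ≠ 0)
((z → y) ∨ ¬z) = max(0.24, 0) = 0.24
(((z → y) ∨ ¬z) ∨ x) = max(0.24, 0.15) = 0.24
((((z → y) ∨ ¬z) ∨ x) ∨ z) = max(0.24, 0.31) = 0.31
(¬(((¬x ∨ ¬z) → ((¬y ∨ z) ∧ x)) ∧ (¬x ∧ (y → (¬z ∧ ¬z)))) → ((((z → y) ∨ ¬z) ∨ x) ∨ z)): 1 > 0.31, so result = 0.31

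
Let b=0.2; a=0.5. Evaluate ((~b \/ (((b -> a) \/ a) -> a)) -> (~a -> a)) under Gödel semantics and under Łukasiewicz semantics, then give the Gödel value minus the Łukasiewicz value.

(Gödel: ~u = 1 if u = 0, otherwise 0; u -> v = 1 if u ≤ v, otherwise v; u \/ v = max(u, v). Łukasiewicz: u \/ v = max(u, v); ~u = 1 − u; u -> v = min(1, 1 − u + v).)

0.00

Gödel evaluation:
  ~b: Gödel ¬ of 0.2 = 0 (operand ≠ 0)
  (b -> a): 0.2 ≤ 0.5, so result = 1
  ((b -> a) \/ a) = max(1, 0.5) = 1
  (((b -> a) \/ a) -> a): 1 > 0.5, so result = 0.5
  (~b \/ (((b -> a) \/ a) -> a)) = max(0, 0.5) = 0.5
  ~a: Gödel ¬ of 0.5 = 0 (operand ≠ 0)
  (~a -> a): 0 ≤ 0.5, so result = 1
  ((~b \/ (((b -> a) \/ a) -> a)) -> (~a -> a)): 0.5 ≤ 1, so result = 1
  Gödel value = 1
Łukasiewicz evaluation:
  ~b: Łukasiewicz ¬ gives 1 − 0.2 = 0.8
  (b -> a): min(1, 1 − 0.2 + 0.5) = 1
  ((b -> a) \/ a) = max(1, 0.5) = 1
  (((b -> a) \/ a) -> a): min(1, 1 − 1 + 0.5) = 0.5
  (~b \/ (((b -> a) \/ a) -> a)) = max(0.8, 0.5) = 0.8
  ~a: Łukasiewicz ¬ gives 1 − 0.5 = 0.5
  (~a -> a): min(1, 1 − 0.5 + 0.5) = 1
  ((~b \/ (((b -> a) \/ a) -> a)) -> (~a -> a)): min(1, 1 − 0.8 + 1) = 1
  Łukasiewicz value = 1
Difference: 1 − 1 = 0.00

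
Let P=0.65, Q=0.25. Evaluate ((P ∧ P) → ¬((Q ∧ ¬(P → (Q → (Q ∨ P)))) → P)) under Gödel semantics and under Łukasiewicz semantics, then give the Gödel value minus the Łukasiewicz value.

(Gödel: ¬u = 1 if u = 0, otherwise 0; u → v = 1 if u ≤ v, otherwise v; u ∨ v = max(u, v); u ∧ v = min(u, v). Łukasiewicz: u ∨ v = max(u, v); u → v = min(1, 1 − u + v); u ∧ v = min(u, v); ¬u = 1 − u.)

Gödel evaluation:
  (P ∧ P) = min(0.65, 0.65) = 0.65
  (Q ∨ P) = max(0.25, 0.65) = 0.65
  (Q → (Q ∨ P)): 0.25 ≤ 0.65, so result = 1
  (P → (Q → (Q ∨ P))): 0.65 ≤ 1, so result = 1
  ¬(P → (Q → (Q ∨ P))): Gödel ¬ of 1 = 0 (operand ≠ 0)
  (Q ∧ ¬(P → (Q → (Q ∨ P)))) = min(0.25, 0) = 0
  ((Q ∧ ¬(P → (Q → (Q ∨ P)))) → P): 0 ≤ 0.65, so result = 1
  ¬((Q ∧ ¬(P → (Q → (Q ∨ P)))) → P): Gödel ¬ of 1 = 0 (operand ≠ 0)
  ((P ∧ P) → ¬((Q ∧ ¬(P → (Q → (Q ∨ P)))) → P)): 0.65 > 0, so result = 0
  Gödel value = 0
Łukasiewicz evaluation:
  (P ∧ P) = min(0.65, 0.65) = 0.65
  (Q ∨ P) = max(0.25, 0.65) = 0.65
  (Q → (Q ∨ P)): min(1, 1 − 0.25 + 0.65) = 1
  (P → (Q → (Q ∨ P))): min(1, 1 − 0.65 + 1) = 1
  ¬(P → (Q → (Q ∨ P))): Łukasiewicz ¬ gives 1 − 1 = 0
  (Q ∧ ¬(P → (Q → (Q ∨ P)))) = min(0.25, 0) = 0
  ((Q ∧ ¬(P → (Q → (Q ∨ P)))) → P): min(1, 1 − 0 + 0.65) = 1
  ¬((Q ∧ ¬(P → (Q → (Q ∨ P)))) → P): Łukasiewicz ¬ gives 1 − 1 = 0
  ((P ∧ P) → ¬((Q ∧ ¬(P → (Q → (Q ∨ P)))) → P)): min(1, 1 − 0.65 + 0) = 0.35
  Łukasiewicz value = 0.35
Difference: 0 − 0.35 = -0.35

-0.35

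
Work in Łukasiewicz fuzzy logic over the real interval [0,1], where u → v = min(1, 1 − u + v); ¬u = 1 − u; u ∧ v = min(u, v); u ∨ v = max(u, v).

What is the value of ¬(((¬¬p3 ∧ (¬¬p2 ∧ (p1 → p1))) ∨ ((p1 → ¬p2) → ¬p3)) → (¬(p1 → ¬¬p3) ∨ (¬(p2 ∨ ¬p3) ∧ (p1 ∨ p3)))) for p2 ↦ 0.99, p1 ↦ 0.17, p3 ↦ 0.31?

¬p3: Łukasiewicz ¬ gives 1 − 0.31 = 0.69
¬¬p3: Łukasiewicz ¬ gives 1 − 0.69 = 0.31
¬p2: Łukasiewicz ¬ gives 1 − 0.99 = 0.01
¬¬p2: Łukasiewicz ¬ gives 1 − 0.01 = 0.99
(p1 → p1): min(1, 1 − 0.17 + 0.17) = 1
(¬¬p2 ∧ (p1 → p1)) = min(0.99, 1) = 0.99
(¬¬p3 ∧ (¬¬p2 ∧ (p1 → p1))) = min(0.31, 0.99) = 0.31
¬p2: Łukasiewicz ¬ gives 1 − 0.99 = 0.01
(p1 → ¬p2): min(1, 1 − 0.17 + 0.01) = 0.84
¬p3: Łukasiewicz ¬ gives 1 − 0.31 = 0.69
((p1 → ¬p2) → ¬p3): min(1, 1 − 0.84 + 0.69) = 0.85
((¬¬p3 ∧ (¬¬p2 ∧ (p1 → p1))) ∨ ((p1 → ¬p2) → ¬p3)) = max(0.31, 0.85) = 0.85
¬p3: Łukasiewicz ¬ gives 1 − 0.31 = 0.69
¬¬p3: Łukasiewicz ¬ gives 1 − 0.69 = 0.31
(p1 → ¬¬p3): min(1, 1 − 0.17 + 0.31) = 1
¬(p1 → ¬¬p3): Łukasiewicz ¬ gives 1 − 1 = 0
¬p3: Łukasiewicz ¬ gives 1 − 0.31 = 0.69
(p2 ∨ ¬p3) = max(0.99, 0.69) = 0.99
¬(p2 ∨ ¬p3): Łukasiewicz ¬ gives 1 − 0.99 = 0.01
(p1 ∨ p3) = max(0.17, 0.31) = 0.31
(¬(p2 ∨ ¬p3) ∧ (p1 ∨ p3)) = min(0.01, 0.31) = 0.01
(¬(p1 → ¬¬p3) ∨ (¬(p2 ∨ ¬p3) ∧ (p1 ∨ p3))) = max(0, 0.01) = 0.01
(((¬¬p3 ∧ (¬¬p2 ∧ (p1 → p1))) ∨ ((p1 → ¬p2) → ¬p3)) → (¬(p1 → ¬¬p3) ∨ (¬(p2 ∨ ¬p3) ∧ (p1 ∨ p3)))): min(1, 1 − 0.85 + 0.01) = 0.16
¬(((¬¬p3 ∧ (¬¬p2 ∧ (p1 → p1))) ∨ ((p1 → ¬p2) → ¬p3)) → (¬(p1 → ¬¬p3) ∨ (¬(p2 ∨ ¬p3) ∧ (p1 ∨ p3)))): Łukasiewicz ¬ gives 1 − 0.16 = 0.84

0.84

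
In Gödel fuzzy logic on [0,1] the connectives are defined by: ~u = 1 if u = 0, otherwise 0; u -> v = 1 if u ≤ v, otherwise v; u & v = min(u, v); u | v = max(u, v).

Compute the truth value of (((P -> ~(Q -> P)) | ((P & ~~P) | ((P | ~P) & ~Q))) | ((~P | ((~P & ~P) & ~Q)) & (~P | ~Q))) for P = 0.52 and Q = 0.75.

0.52

(Q -> P): 0.75 > 0.52, so result = 0.52
~(Q -> P): Gödel ¬ of 0.52 = 0 (operand ≠ 0)
(P -> ~(Q -> P)): 0.52 > 0, so result = 0
~P: Gödel ¬ of 0.52 = 0 (operand ≠ 0)
~~P: Gödel ¬ of 0 = 1 (operand is 0)
(P & ~~P) = min(0.52, 1) = 0.52
~P: Gödel ¬ of 0.52 = 0 (operand ≠ 0)
(P | ~P) = max(0.52, 0) = 0.52
~Q: Gödel ¬ of 0.75 = 0 (operand ≠ 0)
((P | ~P) & ~Q) = min(0.52, 0) = 0
((P & ~~P) | ((P | ~P) & ~Q)) = max(0.52, 0) = 0.52
((P -> ~(Q -> P)) | ((P & ~~P) | ((P | ~P) & ~Q))) = max(0, 0.52) = 0.52
~P: Gödel ¬ of 0.52 = 0 (operand ≠ 0)
~P: Gödel ¬ of 0.52 = 0 (operand ≠ 0)
~P: Gödel ¬ of 0.52 = 0 (operand ≠ 0)
(~P & ~P) = min(0, 0) = 0
~Q: Gödel ¬ of 0.75 = 0 (operand ≠ 0)
((~P & ~P) & ~Q) = min(0, 0) = 0
(~P | ((~P & ~P) & ~Q)) = max(0, 0) = 0
~P: Gödel ¬ of 0.52 = 0 (operand ≠ 0)
~Q: Gödel ¬ of 0.75 = 0 (operand ≠ 0)
(~P | ~Q) = max(0, 0) = 0
((~P | ((~P & ~P) & ~Q)) & (~P | ~Q)) = min(0, 0) = 0
(((P -> ~(Q -> P)) | ((P & ~~P) | ((P | ~P) & ~Q))) | ((~P | ((~P & ~P) & ~Q)) & (~P | ~Q))) = max(0.52, 0) = 0.52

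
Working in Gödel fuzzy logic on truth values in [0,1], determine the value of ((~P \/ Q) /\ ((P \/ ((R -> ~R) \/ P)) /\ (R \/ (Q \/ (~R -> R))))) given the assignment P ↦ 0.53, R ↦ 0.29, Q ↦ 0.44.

0.44

~P: Gödel ¬ of 0.53 = 0 (operand ≠ 0)
(~P \/ Q) = max(0, 0.44) = 0.44
~R: Gödel ¬ of 0.29 = 0 (operand ≠ 0)
(R -> ~R): 0.29 > 0, so result = 0
((R -> ~R) \/ P) = max(0, 0.53) = 0.53
(P \/ ((R -> ~R) \/ P)) = max(0.53, 0.53) = 0.53
~R: Gödel ¬ of 0.29 = 0 (operand ≠ 0)
(~R -> R): 0 ≤ 0.29, so result = 1
(Q \/ (~R -> R)) = max(0.44, 1) = 1
(R \/ (Q \/ (~R -> R))) = max(0.29, 1) = 1
((P \/ ((R -> ~R) \/ P)) /\ (R \/ (Q \/ (~R -> R)))) = min(0.53, 1) = 0.53
((~P \/ Q) /\ ((P \/ ((R -> ~R) \/ P)) /\ (R \/ (Q \/ (~R -> R))))) = min(0.44, 0.53) = 0.44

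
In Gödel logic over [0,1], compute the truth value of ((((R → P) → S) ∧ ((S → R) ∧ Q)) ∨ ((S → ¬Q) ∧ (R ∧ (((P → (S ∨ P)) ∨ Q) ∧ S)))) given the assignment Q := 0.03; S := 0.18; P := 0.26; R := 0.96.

0.03

(R → P): 0.96 > 0.26, so result = 0.26
((R → P) → S): 0.26 > 0.18, so result = 0.18
(S → R): 0.18 ≤ 0.96, so result = 1
((S → R) ∧ Q) = min(1, 0.03) = 0.03
(((R → P) → S) ∧ ((S → R) ∧ Q)) = min(0.18, 0.03) = 0.03
¬Q: Gödel ¬ of 0.03 = 0 (operand ≠ 0)
(S → ¬Q): 0.18 > 0, so result = 0
(S ∨ P) = max(0.18, 0.26) = 0.26
(P → (S ∨ P)): 0.26 ≤ 0.26, so result = 1
((P → (S ∨ P)) ∨ Q) = max(1, 0.03) = 1
(((P → (S ∨ P)) ∨ Q) ∧ S) = min(1, 0.18) = 0.18
(R ∧ (((P → (S ∨ P)) ∨ Q) ∧ S)) = min(0.96, 0.18) = 0.18
((S → ¬Q) ∧ (R ∧ (((P → (S ∨ P)) ∨ Q) ∧ S))) = min(0, 0.18) = 0
((((R → P) → S) ∧ ((S → R) ∧ Q)) ∨ ((S → ¬Q) ∧ (R ∧ (((P → (S ∨ P)) ∨ Q) ∧ S)))) = max(0.03, 0) = 0.03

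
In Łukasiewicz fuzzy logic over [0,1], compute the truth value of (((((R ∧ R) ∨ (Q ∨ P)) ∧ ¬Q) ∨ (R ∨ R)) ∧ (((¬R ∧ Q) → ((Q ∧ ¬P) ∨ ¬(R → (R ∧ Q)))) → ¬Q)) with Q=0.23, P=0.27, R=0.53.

(R ∧ R) = min(0.53, 0.53) = 0.53
(Q ∨ P) = max(0.23, 0.27) = 0.27
((R ∧ R) ∨ (Q ∨ P)) = max(0.53, 0.27) = 0.53
¬Q: Łukasiewicz ¬ gives 1 − 0.23 = 0.77
(((R ∧ R) ∨ (Q ∨ P)) ∧ ¬Q) = min(0.53, 0.77) = 0.53
(R ∨ R) = max(0.53, 0.53) = 0.53
((((R ∧ R) ∨ (Q ∨ P)) ∧ ¬Q) ∨ (R ∨ R)) = max(0.53, 0.53) = 0.53
¬R: Łukasiewicz ¬ gives 1 − 0.53 = 0.47
(¬R ∧ Q) = min(0.47, 0.23) = 0.23
¬P: Łukasiewicz ¬ gives 1 − 0.27 = 0.73
(Q ∧ ¬P) = min(0.23, 0.73) = 0.23
(R ∧ Q) = min(0.53, 0.23) = 0.23
(R → (R ∧ Q)): min(1, 1 − 0.53 + 0.23) = 0.7
¬(R → (R ∧ Q)): Łukasiewicz ¬ gives 1 − 0.7 = 0.3
((Q ∧ ¬P) ∨ ¬(R → (R ∧ Q))) = max(0.23, 0.3) = 0.3
((¬R ∧ Q) → ((Q ∧ ¬P) ∨ ¬(R → (R ∧ Q)))): min(1, 1 − 0.23 + 0.3) = 1
¬Q: Łukasiewicz ¬ gives 1 − 0.23 = 0.77
(((¬R ∧ Q) → ((Q ∧ ¬P) ∨ ¬(R → (R ∧ Q)))) → ¬Q): min(1, 1 − 1 + 0.77) = 0.77
(((((R ∧ R) ∨ (Q ∨ P)) ∧ ¬Q) ∨ (R ∨ R)) ∧ (((¬R ∧ Q) → ((Q ∧ ¬P) ∨ ¬(R → (R ∧ Q)))) → ¬Q)) = min(0.53, 0.77) = 0.53

0.53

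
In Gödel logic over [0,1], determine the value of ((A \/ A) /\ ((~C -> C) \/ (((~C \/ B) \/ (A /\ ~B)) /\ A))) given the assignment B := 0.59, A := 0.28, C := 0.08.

(A \/ A) = max(0.28, 0.28) = 0.28
~C: Gödel ¬ of 0.08 = 0 (operand ≠ 0)
(~C -> C): 0 ≤ 0.08, so result = 1
~C: Gödel ¬ of 0.08 = 0 (operand ≠ 0)
(~C \/ B) = max(0, 0.59) = 0.59
~B: Gödel ¬ of 0.59 = 0 (operand ≠ 0)
(A /\ ~B) = min(0.28, 0) = 0
((~C \/ B) \/ (A /\ ~B)) = max(0.59, 0) = 0.59
(((~C \/ B) \/ (A /\ ~B)) /\ A) = min(0.59, 0.28) = 0.28
((~C -> C) \/ (((~C \/ B) \/ (A /\ ~B)) /\ A)) = max(1, 0.28) = 1
((A \/ A) /\ ((~C -> C) \/ (((~C \/ B) \/ (A /\ ~B)) /\ A))) = min(0.28, 1) = 0.28

0.28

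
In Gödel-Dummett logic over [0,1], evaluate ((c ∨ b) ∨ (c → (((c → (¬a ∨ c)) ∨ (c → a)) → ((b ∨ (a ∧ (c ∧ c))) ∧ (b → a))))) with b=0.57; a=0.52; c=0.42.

1.00

(c ∨ b) = max(0.42, 0.57) = 0.57
¬a: Gödel ¬ of 0.52 = 0 (operand ≠ 0)
(¬a ∨ c) = max(0, 0.42) = 0.42
(c → (¬a ∨ c)): 0.42 ≤ 0.42, so result = 1
(c → a): 0.42 ≤ 0.52, so result = 1
((c → (¬a ∨ c)) ∨ (c → a)) = max(1, 1) = 1
(c ∧ c) = min(0.42, 0.42) = 0.42
(a ∧ (c ∧ c)) = min(0.52, 0.42) = 0.42
(b ∨ (a ∧ (c ∧ c))) = max(0.57, 0.42) = 0.57
(b → a): 0.57 > 0.52, so result = 0.52
((b ∨ (a ∧ (c ∧ c))) ∧ (b → a)) = min(0.57, 0.52) = 0.52
(((c → (¬a ∨ c)) ∨ (c → a)) → ((b ∨ (a ∧ (c ∧ c))) ∧ (b → a))): 1 > 0.52, so result = 0.52
(c → (((c → (¬a ∨ c)) ∨ (c → a)) → ((b ∨ (a ∧ (c ∧ c))) ∧ (b → a)))): 0.42 ≤ 0.52, so result = 1
((c ∨ b) ∨ (c → (((c → (¬a ∨ c)) ∨ (c → a)) → ((b ∨ (a ∧ (c ∧ c))) ∧ (b → a))))) = max(0.57, 1) = 1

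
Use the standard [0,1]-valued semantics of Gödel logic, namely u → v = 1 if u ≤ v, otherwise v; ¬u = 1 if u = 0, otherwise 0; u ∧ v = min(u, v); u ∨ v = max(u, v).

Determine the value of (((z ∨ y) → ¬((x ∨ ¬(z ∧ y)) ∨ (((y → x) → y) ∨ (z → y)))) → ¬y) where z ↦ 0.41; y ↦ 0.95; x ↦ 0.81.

(z ∨ y) = max(0.41, 0.95) = 0.95
(z ∧ y) = min(0.41, 0.95) = 0.41
¬(z ∧ y): Gödel ¬ of 0.41 = 0 (operand ≠ 0)
(x ∨ ¬(z ∧ y)) = max(0.81, 0) = 0.81
(y → x): 0.95 > 0.81, so result = 0.81
((y → x) → y): 0.81 ≤ 0.95, so result = 1
(z → y): 0.41 ≤ 0.95, so result = 1
(((y → x) → y) ∨ (z → y)) = max(1, 1) = 1
((x ∨ ¬(z ∧ y)) ∨ (((y → x) → y) ∨ (z → y))) = max(0.81, 1) = 1
¬((x ∨ ¬(z ∧ y)) ∨ (((y → x) → y) ∨ (z → y))): Gödel ¬ of 1 = 0 (operand ≠ 0)
((z ∨ y) → ¬((x ∨ ¬(z ∧ y)) ∨ (((y → x) → y) ∨ (z → y)))): 0.95 > 0, so result = 0
¬y: Gödel ¬ of 0.95 = 0 (operand ≠ 0)
(((z ∨ y) → ¬((x ∨ ¬(z ∧ y)) ∨ (((y → x) → y) ∨ (z → y)))) → ¬y): 0 ≤ 0, so result = 1

1.00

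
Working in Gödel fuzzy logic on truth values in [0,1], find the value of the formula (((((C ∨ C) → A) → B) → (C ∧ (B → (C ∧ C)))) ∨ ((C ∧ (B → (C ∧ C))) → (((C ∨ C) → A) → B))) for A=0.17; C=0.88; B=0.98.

1.00

(C ∨ C) = max(0.88, 0.88) = 0.88
((C ∨ C) → A): 0.88 > 0.17, so result = 0.17
(((C ∨ C) → A) → B): 0.17 ≤ 0.98, so result = 1
(C ∧ C) = min(0.88, 0.88) = 0.88
(B → (C ∧ C)): 0.98 > 0.88, so result = 0.88
(C ∧ (B → (C ∧ C))) = min(0.88, 0.88) = 0.88
((((C ∨ C) → A) → B) → (C ∧ (B → (C ∧ C)))): 1 > 0.88, so result = 0.88
(C ∧ C) = min(0.88, 0.88) = 0.88
(B → (C ∧ C)): 0.98 > 0.88, so result = 0.88
(C ∧ (B → (C ∧ C))) = min(0.88, 0.88) = 0.88
(C ∨ C) = max(0.88, 0.88) = 0.88
((C ∨ C) → A): 0.88 > 0.17, so result = 0.17
(((C ∨ C) → A) → B): 0.17 ≤ 0.98, so result = 1
((C ∧ (B → (C ∧ C))) → (((C ∨ C) → A) → B)): 0.88 ≤ 1, so result = 1
(((((C ∨ C) → A) → B) → (C ∧ (B → (C ∧ C)))) ∨ ((C ∧ (B → (C ∧ C))) → (((C ∨ C) → A) → B))) = max(0.88, 1) = 1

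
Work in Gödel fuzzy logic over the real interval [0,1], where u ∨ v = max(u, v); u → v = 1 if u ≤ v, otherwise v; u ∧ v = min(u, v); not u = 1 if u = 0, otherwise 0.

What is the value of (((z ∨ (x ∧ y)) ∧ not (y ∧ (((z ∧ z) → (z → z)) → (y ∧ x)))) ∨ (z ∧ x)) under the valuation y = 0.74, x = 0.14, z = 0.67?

0.14

(x ∧ y) = min(0.14, 0.74) = 0.14
(z ∨ (x ∧ y)) = max(0.67, 0.14) = 0.67
(z ∧ z) = min(0.67, 0.67) = 0.67
(z → z): 0.67 ≤ 0.67, so result = 1
((z ∧ z) → (z → z)): 0.67 ≤ 1, so result = 1
(y ∧ x) = min(0.74, 0.14) = 0.14
(((z ∧ z) → (z → z)) → (y ∧ x)): 1 > 0.14, so result = 0.14
(y ∧ (((z ∧ z) → (z → z)) → (y ∧ x))) = min(0.74, 0.14) = 0.14
not (y ∧ (((z ∧ z) → (z → z)) → (y ∧ x))): Gödel ¬ of 0.14 = 0 (operand ≠ 0)
((z ∨ (x ∧ y)) ∧ not (y ∧ (((z ∧ z) → (z → z)) → (y ∧ x)))) = min(0.67, 0) = 0
(z ∧ x) = min(0.67, 0.14) = 0.14
(((z ∨ (x ∧ y)) ∧ not (y ∧ (((z ∧ z) → (z → z)) → (y ∧ x)))) ∨ (z ∧ x)) = max(0, 0.14) = 0.14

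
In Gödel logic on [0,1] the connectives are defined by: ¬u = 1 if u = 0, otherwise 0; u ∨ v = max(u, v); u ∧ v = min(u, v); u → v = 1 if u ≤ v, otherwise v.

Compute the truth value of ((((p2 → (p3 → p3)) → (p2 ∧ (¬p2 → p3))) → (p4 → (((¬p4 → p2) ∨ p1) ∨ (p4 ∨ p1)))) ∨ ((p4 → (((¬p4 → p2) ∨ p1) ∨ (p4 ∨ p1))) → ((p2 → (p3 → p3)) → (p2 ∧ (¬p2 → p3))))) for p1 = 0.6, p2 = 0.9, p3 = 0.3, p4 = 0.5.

1.00

(p3 → p3): 0.3 ≤ 0.3, so result = 1
(p2 → (p3 → p3)): 0.9 ≤ 1, so result = 1
¬p2: Gödel ¬ of 0.9 = 0 (operand ≠ 0)
(¬p2 → p3): 0 ≤ 0.3, so result = 1
(p2 ∧ (¬p2 → p3)) = min(0.9, 1) = 0.9
((p2 → (p3 → p3)) → (p2 ∧ (¬p2 → p3))): 1 > 0.9, so result = 0.9
¬p4: Gödel ¬ of 0.5 = 0 (operand ≠ 0)
(¬p4 → p2): 0 ≤ 0.9, so result = 1
((¬p4 → p2) ∨ p1) = max(1, 0.6) = 1
(p4 ∨ p1) = max(0.5, 0.6) = 0.6
(((¬p4 → p2) ∨ p1) ∨ (p4 ∨ p1)) = max(1, 0.6) = 1
(p4 → (((¬p4 → p2) ∨ p1) ∨ (p4 ∨ p1))): 0.5 ≤ 1, so result = 1
(((p2 → (p3 → p3)) → (p2 ∧ (¬p2 → p3))) → (p4 → (((¬p4 → p2) ∨ p1) ∨ (p4 ∨ p1)))): 0.9 ≤ 1, so result = 1
¬p4: Gödel ¬ of 0.5 = 0 (operand ≠ 0)
(¬p4 → p2): 0 ≤ 0.9, so result = 1
((¬p4 → p2) ∨ p1) = max(1, 0.6) = 1
(p4 ∨ p1) = max(0.5, 0.6) = 0.6
(((¬p4 → p2) ∨ p1) ∨ (p4 ∨ p1)) = max(1, 0.6) = 1
(p4 → (((¬p4 → p2) ∨ p1) ∨ (p4 ∨ p1))): 0.5 ≤ 1, so result = 1
(p3 → p3): 0.3 ≤ 0.3, so result = 1
(p2 → (p3 → p3)): 0.9 ≤ 1, so result = 1
¬p2: Gödel ¬ of 0.9 = 0 (operand ≠ 0)
(¬p2 → p3): 0 ≤ 0.3, so result = 1
(p2 ∧ (¬p2 → p3)) = min(0.9, 1) = 0.9
((p2 → (p3 → p3)) → (p2 ∧ (¬p2 → p3))): 1 > 0.9, so result = 0.9
((p4 → (((¬p4 → p2) ∨ p1) ∨ (p4 ∨ p1))) → ((p2 → (p3 → p3)) → (p2 ∧ (¬p2 → p3)))): 1 > 0.9, so result = 0.9
((((p2 → (p3 → p3)) → (p2 ∧ (¬p2 → p3))) → (p4 → (((¬p4 → p2) ∨ p1) ∨ (p4 ∨ p1)))) ∨ ((p4 → (((¬p4 → p2) ∨ p1) ∨ (p4 ∨ p1))) → ((p2 → (p3 → p3)) → (p2 ∧ (¬p2 → p3))))) = max(1, 0.9) = 1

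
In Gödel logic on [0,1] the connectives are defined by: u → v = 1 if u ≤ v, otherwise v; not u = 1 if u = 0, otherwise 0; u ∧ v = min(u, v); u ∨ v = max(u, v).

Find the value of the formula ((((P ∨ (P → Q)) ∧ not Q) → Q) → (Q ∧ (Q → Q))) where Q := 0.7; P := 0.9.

(P → Q): 0.9 > 0.7, so result = 0.7
(P ∨ (P → Q)) = max(0.9, 0.7) = 0.9
not Q: Gödel ¬ of 0.7 = 0 (operand ≠ 0)
((P ∨ (P → Q)) ∧ not Q) = min(0.9, 0) = 0
(((P ∨ (P → Q)) ∧ not Q) → Q): 0 ≤ 0.7, so result = 1
(Q → Q): 0.7 ≤ 0.7, so result = 1
(Q ∧ (Q → Q)) = min(0.7, 1) = 0.7
((((P ∨ (P → Q)) ∧ not Q) → Q) → (Q ∧ (Q → Q))): 1 > 0.7, so result = 0.7

0.70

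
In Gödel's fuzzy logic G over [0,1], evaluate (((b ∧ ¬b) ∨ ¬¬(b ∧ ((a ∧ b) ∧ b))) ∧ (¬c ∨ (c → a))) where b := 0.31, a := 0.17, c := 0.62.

0.17

¬b: Gödel ¬ of 0.31 = 0 (operand ≠ 0)
(b ∧ ¬b) = min(0.31, 0) = 0
(a ∧ b) = min(0.17, 0.31) = 0.17
((a ∧ b) ∧ b) = min(0.17, 0.31) = 0.17
(b ∧ ((a ∧ b) ∧ b)) = min(0.31, 0.17) = 0.17
¬(b ∧ ((a ∧ b) ∧ b)): Gödel ¬ of 0.17 = 0 (operand ≠ 0)
¬¬(b ∧ ((a ∧ b) ∧ b)): Gödel ¬ of 0 = 1 (operand is 0)
((b ∧ ¬b) ∨ ¬¬(b ∧ ((a ∧ b) ∧ b))) = max(0, 1) = 1
¬c: Gödel ¬ of 0.62 = 0 (operand ≠ 0)
(c → a): 0.62 > 0.17, so result = 0.17
(¬c ∨ (c → a)) = max(0, 0.17) = 0.17
(((b ∧ ¬b) ∨ ¬¬(b ∧ ((a ∧ b) ∧ b))) ∧ (¬c ∨ (c → a))) = min(1, 0.17) = 0.17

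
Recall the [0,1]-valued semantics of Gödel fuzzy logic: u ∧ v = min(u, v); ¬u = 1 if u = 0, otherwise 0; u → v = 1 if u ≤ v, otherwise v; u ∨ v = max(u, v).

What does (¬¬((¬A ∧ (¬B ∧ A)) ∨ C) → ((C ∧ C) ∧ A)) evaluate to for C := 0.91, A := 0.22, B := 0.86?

0.22

¬A: Gödel ¬ of 0.22 = 0 (operand ≠ 0)
¬B: Gödel ¬ of 0.86 = 0 (operand ≠ 0)
(¬B ∧ A) = min(0, 0.22) = 0
(¬A ∧ (¬B ∧ A)) = min(0, 0) = 0
((¬A ∧ (¬B ∧ A)) ∨ C) = max(0, 0.91) = 0.91
¬((¬A ∧ (¬B ∧ A)) ∨ C): Gödel ¬ of 0.91 = 0 (operand ≠ 0)
¬¬((¬A ∧ (¬B ∧ A)) ∨ C): Gödel ¬ of 0 = 1 (operand is 0)
(C ∧ C) = min(0.91, 0.91) = 0.91
((C ∧ C) ∧ A) = min(0.91, 0.22) = 0.22
(¬¬((¬A ∧ (¬B ∧ A)) ∨ C) → ((C ∧ C) ∧ A)): 1 > 0.22, so result = 0.22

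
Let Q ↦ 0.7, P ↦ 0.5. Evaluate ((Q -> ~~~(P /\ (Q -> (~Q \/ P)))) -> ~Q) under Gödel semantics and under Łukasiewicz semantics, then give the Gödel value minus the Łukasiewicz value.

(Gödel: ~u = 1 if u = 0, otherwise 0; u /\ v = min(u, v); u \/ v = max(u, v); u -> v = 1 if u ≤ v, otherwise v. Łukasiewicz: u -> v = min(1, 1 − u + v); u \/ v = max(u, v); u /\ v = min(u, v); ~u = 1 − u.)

Gödel evaluation:
  ~Q: Gödel ¬ of 0.7 = 0 (operand ≠ 0)
  (~Q \/ P) = max(0, 0.5) = 0.5
  (Q -> (~Q \/ P)): 0.7 > 0.5, so result = 0.5
  (P /\ (Q -> (~Q \/ P))) = min(0.5, 0.5) = 0.5
  ~(P /\ (Q -> (~Q \/ P))): Gödel ¬ of 0.5 = 0 (operand ≠ 0)
  ~~(P /\ (Q -> (~Q \/ P))): Gödel ¬ of 0 = 1 (operand is 0)
  ~~~(P /\ (Q -> (~Q \/ P))): Gödel ¬ of 1 = 0 (operand ≠ 0)
  (Q -> ~~~(P /\ (Q -> (~Q \/ P)))): 0.7 > 0, so result = 0
  ~Q: Gödel ¬ of 0.7 = 0 (operand ≠ 0)
  ((Q -> ~~~(P /\ (Q -> (~Q \/ P)))) -> ~Q): 0 ≤ 0, so result = 1
  Gödel value = 1
Łukasiewicz evaluation:
  ~Q: Łukasiewicz ¬ gives 1 − 0.7 = 0.3
  (~Q \/ P) = max(0.3, 0.5) = 0.5
  (Q -> (~Q \/ P)): min(1, 1 − 0.7 + 0.5) = 0.8
  (P /\ (Q -> (~Q \/ P))) = min(0.5, 0.8) = 0.5
  ~(P /\ (Q -> (~Q \/ P))): Łukasiewicz ¬ gives 1 − 0.5 = 0.5
  ~~(P /\ (Q -> (~Q \/ P))): Łukasiewicz ¬ gives 1 − 0.5 = 0.5
  ~~~(P /\ (Q -> (~Q \/ P))): Łukasiewicz ¬ gives 1 − 0.5 = 0.5
  (Q -> ~~~(P /\ (Q -> (~Q \/ P)))): min(1, 1 − 0.7 + 0.5) = 0.8
  ~Q: Łukasiewicz ¬ gives 1 − 0.7 = 0.3
  ((Q -> ~~~(P /\ (Q -> (~Q \/ P)))) -> ~Q): min(1, 1 − 0.8 + 0.3) = 0.5
  Łukasiewicz value = 0.5
Difference: 1 − 0.5 = 0.50

0.50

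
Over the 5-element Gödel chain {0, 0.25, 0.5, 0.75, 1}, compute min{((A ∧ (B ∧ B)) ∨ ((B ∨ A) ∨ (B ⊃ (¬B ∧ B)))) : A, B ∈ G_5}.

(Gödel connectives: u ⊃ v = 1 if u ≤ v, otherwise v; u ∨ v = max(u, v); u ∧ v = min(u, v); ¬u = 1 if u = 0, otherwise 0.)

The minimum is attained at A = 0, B = 0.25:
  (B ∧ B) = min(0.25, 0.25) = 0.25
  (A ∧ (B ∧ B)) = min(0, 0.25) = 0
  (B ∨ A) = max(0.25, 0) = 0.25
  ¬B: Gödel ¬ of 0.25 = 0 (operand ≠ 0)
  (¬B ∧ B) = min(0, 0.25) = 0
  (B ⊃ (¬B ∧ B)): 0.25 > 0, so result = 0
  ((B ∨ A) ∨ (B ⊃ (¬B ∧ B))) = max(0.25, 0) = 0.25
  ((A ∧ (B ∧ B)) ∨ ((B ∨ A) ∨ (B ⊃ (¬B ∧ B)))) = max(0, 0.25) = 0.25
Checking all 25 assignments confirms none give a value below 0.25.

0.25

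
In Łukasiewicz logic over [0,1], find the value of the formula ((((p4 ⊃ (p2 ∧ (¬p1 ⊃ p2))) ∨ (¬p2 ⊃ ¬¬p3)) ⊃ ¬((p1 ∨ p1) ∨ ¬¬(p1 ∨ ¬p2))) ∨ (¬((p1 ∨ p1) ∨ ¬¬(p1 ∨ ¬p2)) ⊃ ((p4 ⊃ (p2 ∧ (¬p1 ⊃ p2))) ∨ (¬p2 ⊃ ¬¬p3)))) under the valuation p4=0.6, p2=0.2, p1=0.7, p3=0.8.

1.00

¬p1: Łukasiewicz ¬ gives 1 − 0.7 = 0.3
(¬p1 ⊃ p2): min(1, 1 − 0.3 + 0.2) = 0.9
(p2 ∧ (¬p1 ⊃ p2)) = min(0.2, 0.9) = 0.2
(p4 ⊃ (p2 ∧ (¬p1 ⊃ p2))): min(1, 1 − 0.6 + 0.2) = 0.6
¬p2: Łukasiewicz ¬ gives 1 − 0.2 = 0.8
¬p3: Łukasiewicz ¬ gives 1 − 0.8 = 0.2
¬¬p3: Łukasiewicz ¬ gives 1 − 0.2 = 0.8
(¬p2 ⊃ ¬¬p3): min(1, 1 − 0.8 + 0.8) = 1
((p4 ⊃ (p2 ∧ (¬p1 ⊃ p2))) ∨ (¬p2 ⊃ ¬¬p3)) = max(0.6, 1) = 1
(p1 ∨ p1) = max(0.7, 0.7) = 0.7
¬p2: Łukasiewicz ¬ gives 1 − 0.2 = 0.8
(p1 ∨ ¬p2) = max(0.7, 0.8) = 0.8
¬(p1 ∨ ¬p2): Łukasiewicz ¬ gives 1 − 0.8 = 0.2
¬¬(p1 ∨ ¬p2): Łukasiewicz ¬ gives 1 − 0.2 = 0.8
((p1 ∨ p1) ∨ ¬¬(p1 ∨ ¬p2)) = max(0.7, 0.8) = 0.8
¬((p1 ∨ p1) ∨ ¬¬(p1 ∨ ¬p2)): Łukasiewicz ¬ gives 1 − 0.8 = 0.2
(((p4 ⊃ (p2 ∧ (¬p1 ⊃ p2))) ∨ (¬p2 ⊃ ¬¬p3)) ⊃ ¬((p1 ∨ p1) ∨ ¬¬(p1 ∨ ¬p2))): min(1, 1 − 1 + 0.2) = 0.2
(p1 ∨ p1) = max(0.7, 0.7) = 0.7
¬p2: Łukasiewicz ¬ gives 1 − 0.2 = 0.8
(p1 ∨ ¬p2) = max(0.7, 0.8) = 0.8
¬(p1 ∨ ¬p2): Łukasiewicz ¬ gives 1 − 0.8 = 0.2
¬¬(p1 ∨ ¬p2): Łukasiewicz ¬ gives 1 − 0.2 = 0.8
((p1 ∨ p1) ∨ ¬¬(p1 ∨ ¬p2)) = max(0.7, 0.8) = 0.8
¬((p1 ∨ p1) ∨ ¬¬(p1 ∨ ¬p2)): Łukasiewicz ¬ gives 1 − 0.8 = 0.2
¬p1: Łukasiewicz ¬ gives 1 − 0.7 = 0.3
(¬p1 ⊃ p2): min(1, 1 − 0.3 + 0.2) = 0.9
(p2 ∧ (¬p1 ⊃ p2)) = min(0.2, 0.9) = 0.2
(p4 ⊃ (p2 ∧ (¬p1 ⊃ p2))): min(1, 1 − 0.6 + 0.2) = 0.6
¬p2: Łukasiewicz ¬ gives 1 − 0.2 = 0.8
¬p3: Łukasiewicz ¬ gives 1 − 0.8 = 0.2
¬¬p3: Łukasiewicz ¬ gives 1 − 0.2 = 0.8
(¬p2 ⊃ ¬¬p3): min(1, 1 − 0.8 + 0.8) = 1
((p4 ⊃ (p2 ∧ (¬p1 ⊃ p2))) ∨ (¬p2 ⊃ ¬¬p3)) = max(0.6, 1) = 1
(¬((p1 ∨ p1) ∨ ¬¬(p1 ∨ ¬p2)) ⊃ ((p4 ⊃ (p2 ∧ (¬p1 ⊃ p2))) ∨ (¬p2 ⊃ ¬¬p3))): min(1, 1 − 0.2 + 1) = 1
((((p4 ⊃ (p2 ∧ (¬p1 ⊃ p2))) ∨ (¬p2 ⊃ ¬¬p3)) ⊃ ¬((p1 ∨ p1) ∨ ¬¬(p1 ∨ ¬p2))) ∨ (¬((p1 ∨ p1) ∨ ¬¬(p1 ∨ ¬p2)) ⊃ ((p4 ⊃ (p2 ∧ (¬p1 ⊃ p2))) ∨ (¬p2 ⊃ ¬¬p3)))) = max(0.2, 1) = 1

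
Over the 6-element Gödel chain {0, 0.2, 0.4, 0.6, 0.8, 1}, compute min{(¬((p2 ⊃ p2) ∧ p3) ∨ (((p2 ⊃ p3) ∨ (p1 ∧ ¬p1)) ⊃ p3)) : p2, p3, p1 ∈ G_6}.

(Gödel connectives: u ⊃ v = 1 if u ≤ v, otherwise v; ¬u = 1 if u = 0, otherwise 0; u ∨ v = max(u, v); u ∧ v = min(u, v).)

0.20

The minimum is attained at p2 = 0, p3 = 0.2, p1 = 0:
  (p2 ⊃ p2): 0 ≤ 0, so result = 1
  ((p2 ⊃ p2) ∧ p3) = min(1, 0.2) = 0.2
  ¬((p2 ⊃ p2) ∧ p3): Gödel ¬ of 0.2 = 0 (operand ≠ 0)
  (p2 ⊃ p3): 0 ≤ 0.2, so result = 1
  ¬p1: Gödel ¬ of 0 = 1 (operand is 0)
  (p1 ∧ ¬p1) = min(0, 1) = 0
  ((p2 ⊃ p3) ∨ (p1 ∧ ¬p1)) = max(1, 0) = 1
  (((p2 ⊃ p3) ∨ (p1 ∧ ¬p1)) ⊃ p3): 1 > 0.2, so result = 0.2
  (¬((p2 ⊃ p2) ∧ p3) ∨ (((p2 ⊃ p3) ∨ (p1 ∧ ¬p1)) ⊃ p3)) = max(0, 0.2) = 0.2
Checking all 216 assignments confirms none give a value below 0.20.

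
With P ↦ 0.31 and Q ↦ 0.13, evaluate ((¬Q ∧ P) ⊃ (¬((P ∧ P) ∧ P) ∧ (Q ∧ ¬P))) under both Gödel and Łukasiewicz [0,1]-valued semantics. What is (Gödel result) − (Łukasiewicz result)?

0.18

Gödel evaluation:
  ¬Q: Gödel ¬ of 0.13 = 0 (operand ≠ 0)
  (¬Q ∧ P) = min(0, 0.31) = 0
  (P ∧ P) = min(0.31, 0.31) = 0.31
  ((P ∧ P) ∧ P) = min(0.31, 0.31) = 0.31
  ¬((P ∧ P) ∧ P): Gödel ¬ of 0.31 = 0 (operand ≠ 0)
  ¬P: Gödel ¬ of 0.31 = 0 (operand ≠ 0)
  (Q ∧ ¬P) = min(0.13, 0) = 0
  (¬((P ∧ P) ∧ P) ∧ (Q ∧ ¬P)) = min(0, 0) = 0
  ((¬Q ∧ P) ⊃ (¬((P ∧ P) ∧ P) ∧ (Q ∧ ¬P))): 0 ≤ 0, so result = 1
  Gödel value = 1
Łukasiewicz evaluation:
  ¬Q: Łukasiewicz ¬ gives 1 − 0.13 = 0.87
  (¬Q ∧ P) = min(0.87, 0.31) = 0.31
  (P ∧ P) = min(0.31, 0.31) = 0.31
  ((P ∧ P) ∧ P) = min(0.31, 0.31) = 0.31
  ¬((P ∧ P) ∧ P): Łukasiewicz ¬ gives 1 − 0.31 = 0.69
  ¬P: Łukasiewicz ¬ gives 1 − 0.31 = 0.69
  (Q ∧ ¬P) = min(0.13, 0.69) = 0.13
  (¬((P ∧ P) ∧ P) ∧ (Q ∧ ¬P)) = min(0.69, 0.13) = 0.13
  ((¬Q ∧ P) ⊃ (¬((P ∧ P) ∧ P) ∧ (Q ∧ ¬P))): min(1, 1 − 0.31 + 0.13) = 0.82
  Łukasiewicz value = 0.82
Difference: 1 − 0.82 = 0.18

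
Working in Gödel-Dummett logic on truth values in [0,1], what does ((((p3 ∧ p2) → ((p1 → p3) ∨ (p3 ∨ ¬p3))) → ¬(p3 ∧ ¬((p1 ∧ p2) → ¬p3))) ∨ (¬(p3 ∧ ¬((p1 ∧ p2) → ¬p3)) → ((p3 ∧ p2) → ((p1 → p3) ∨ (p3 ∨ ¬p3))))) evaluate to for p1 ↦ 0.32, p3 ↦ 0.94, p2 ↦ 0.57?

(p3 ∧ p2) = min(0.94, 0.57) = 0.57
(p1 → p3): 0.32 ≤ 0.94, so result = 1
¬p3: Gödel ¬ of 0.94 = 0 (operand ≠ 0)
(p3 ∨ ¬p3) = max(0.94, 0) = 0.94
((p1 → p3) ∨ (p3 ∨ ¬p3)) = max(1, 0.94) = 1
((p3 ∧ p2) → ((p1 → p3) ∨ (p3 ∨ ¬p3))): 0.57 ≤ 1, so result = 1
(p1 ∧ p2) = min(0.32, 0.57) = 0.32
¬p3: Gödel ¬ of 0.94 = 0 (operand ≠ 0)
((p1 ∧ p2) → ¬p3): 0.32 > 0, so result = 0
¬((p1 ∧ p2) → ¬p3): Gödel ¬ of 0 = 1 (operand is 0)
(p3 ∧ ¬((p1 ∧ p2) → ¬p3)) = min(0.94, 1) = 0.94
¬(p3 ∧ ¬((p1 ∧ p2) → ¬p3)): Gödel ¬ of 0.94 = 0 (operand ≠ 0)
(((p3 ∧ p2) → ((p1 → p3) ∨ (p3 ∨ ¬p3))) → ¬(p3 ∧ ¬((p1 ∧ p2) → ¬p3))): 1 > 0, so result = 0
(p1 ∧ p2) = min(0.32, 0.57) = 0.32
¬p3: Gödel ¬ of 0.94 = 0 (operand ≠ 0)
((p1 ∧ p2) → ¬p3): 0.32 > 0, so result = 0
¬((p1 ∧ p2) → ¬p3): Gödel ¬ of 0 = 1 (operand is 0)
(p3 ∧ ¬((p1 ∧ p2) → ¬p3)) = min(0.94, 1) = 0.94
¬(p3 ∧ ¬((p1 ∧ p2) → ¬p3)): Gödel ¬ of 0.94 = 0 (operand ≠ 0)
(p3 ∧ p2) = min(0.94, 0.57) = 0.57
(p1 → p3): 0.32 ≤ 0.94, so result = 1
¬p3: Gödel ¬ of 0.94 = 0 (operand ≠ 0)
(p3 ∨ ¬p3) = max(0.94, 0) = 0.94
((p1 → p3) ∨ (p3 ∨ ¬p3)) = max(1, 0.94) = 1
((p3 ∧ p2) → ((p1 → p3) ∨ (p3 ∨ ¬p3))): 0.57 ≤ 1, so result = 1
(¬(p3 ∧ ¬((p1 ∧ p2) → ¬p3)) → ((p3 ∧ p2) → ((p1 → p3) ∨ (p3 ∨ ¬p3)))): 0 ≤ 1, so result = 1
((((p3 ∧ p2) → ((p1 → p3) ∨ (p3 ∨ ¬p3))) → ¬(p3 ∧ ¬((p1 ∧ p2) → ¬p3))) ∨ (¬(p3 ∧ ¬((p1 ∧ p2) → ¬p3)) → ((p3 ∧ p2) → ((p1 → p3) ∨ (p3 ∨ ¬p3))))) = max(0, 1) = 1

1.00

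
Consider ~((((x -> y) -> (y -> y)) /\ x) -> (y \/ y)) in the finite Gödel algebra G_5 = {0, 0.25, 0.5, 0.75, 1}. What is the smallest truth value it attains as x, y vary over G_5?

0.00

The minimum is attained at x = 0, y = 0:
  (x -> y): 0 ≤ 0, so result = 1
  (y -> y): 0 ≤ 0, so result = 1
  ((x -> y) -> (y -> y)): 1 ≤ 1, so result = 1
  (((x -> y) -> (y -> y)) /\ x) = min(1, 0) = 0
  (y \/ y) = max(0, 0) = 0
  ((((x -> y) -> (y -> y)) /\ x) -> (y \/ y)): 0 ≤ 0, so result = 1
  ~((((x -> y) -> (y -> y)) /\ x) -> (y \/ y)): Gödel ¬ of 1 = 0 (operand ≠ 0)
Checking all 25 assignments confirms none give a value below 0.00.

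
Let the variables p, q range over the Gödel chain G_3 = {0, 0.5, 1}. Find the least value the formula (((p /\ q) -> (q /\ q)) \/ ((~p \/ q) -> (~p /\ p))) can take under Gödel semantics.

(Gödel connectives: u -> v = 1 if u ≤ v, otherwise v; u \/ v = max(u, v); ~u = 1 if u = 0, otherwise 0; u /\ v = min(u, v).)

Every assignment gives 1. For instance at p = 0, q = 0:
  (p /\ q) = min(0, 0) = 0
  (q /\ q) = min(0, 0) = 0
  ((p /\ q) -> (q /\ q)): 0 ≤ 0, so result = 1
  ~p: Gödel ¬ of 0 = 1 (operand is 0)
  (~p \/ q) = max(1, 0) = 1
  ~p: Gödel ¬ of 0 = 1 (operand is 0)
  (~p /\ p) = min(1, 0) = 0
  ((~p \/ q) -> (~p /\ p)): 1 > 0, so result = 0
  (((p /\ q) -> (q /\ q)) \/ ((~p \/ q) -> (~p /\ p))) = max(1, 0) = 1
All 9 assignments give value 1 — the formula is a G_3-tautology.

1.00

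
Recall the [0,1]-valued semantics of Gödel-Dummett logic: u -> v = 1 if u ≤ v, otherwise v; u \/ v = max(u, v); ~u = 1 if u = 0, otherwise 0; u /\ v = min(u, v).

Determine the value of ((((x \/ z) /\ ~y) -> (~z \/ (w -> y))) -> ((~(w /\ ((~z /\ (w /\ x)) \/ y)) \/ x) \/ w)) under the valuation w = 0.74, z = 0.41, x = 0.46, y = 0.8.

(x \/ z) = max(0.46, 0.41) = 0.46
~y: Gödel ¬ of 0.8 = 0 (operand ≠ 0)
((x \/ z) /\ ~y) = min(0.46, 0) = 0
~z: Gödel ¬ of 0.41 = 0 (operand ≠ 0)
(w -> y): 0.74 ≤ 0.8, so result = 1
(~z \/ (w -> y)) = max(0, 1) = 1
(((x \/ z) /\ ~y) -> (~z \/ (w -> y))): 0 ≤ 1, so result = 1
~z: Gödel ¬ of 0.41 = 0 (operand ≠ 0)
(w /\ x) = min(0.74, 0.46) = 0.46
(~z /\ (w /\ x)) = min(0, 0.46) = 0
((~z /\ (w /\ x)) \/ y) = max(0, 0.8) = 0.8
(w /\ ((~z /\ (w /\ x)) \/ y)) = min(0.74, 0.8) = 0.74
~(w /\ ((~z /\ (w /\ x)) \/ y)): Gödel ¬ of 0.74 = 0 (operand ≠ 0)
(~(w /\ ((~z /\ (w /\ x)) \/ y)) \/ x) = max(0, 0.46) = 0.46
((~(w /\ ((~z /\ (w /\ x)) \/ y)) \/ x) \/ w) = max(0.46, 0.74) = 0.74
((((x \/ z) /\ ~y) -> (~z \/ (w -> y))) -> ((~(w /\ ((~z /\ (w /\ x)) \/ y)) \/ x) \/ w)): 1 > 0.74, so result = 0.74

0.74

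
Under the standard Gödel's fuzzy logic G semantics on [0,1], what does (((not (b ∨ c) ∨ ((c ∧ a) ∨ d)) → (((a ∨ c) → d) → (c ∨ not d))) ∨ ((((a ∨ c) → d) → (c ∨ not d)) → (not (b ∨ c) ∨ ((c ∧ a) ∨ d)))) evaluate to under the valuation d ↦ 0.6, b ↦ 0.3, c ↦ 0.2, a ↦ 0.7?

1.00

(b ∨ c) = max(0.3, 0.2) = 0.3
not (b ∨ c): Gödel ¬ of 0.3 = 0 (operand ≠ 0)
(c ∧ a) = min(0.2, 0.7) = 0.2
((c ∧ a) ∨ d) = max(0.2, 0.6) = 0.6
(not (b ∨ c) ∨ ((c ∧ a) ∨ d)) = max(0, 0.6) = 0.6
(a ∨ c) = max(0.7, 0.2) = 0.7
((a ∨ c) → d): 0.7 > 0.6, so result = 0.6
not d: Gödel ¬ of 0.6 = 0 (operand ≠ 0)
(c ∨ not d) = max(0.2, 0) = 0.2
(((a ∨ c) → d) → (c ∨ not d)): 0.6 > 0.2, so result = 0.2
((not (b ∨ c) ∨ ((c ∧ a) ∨ d)) → (((a ∨ c) → d) → (c ∨ not d))): 0.6 > 0.2, so result = 0.2
(a ∨ c) = max(0.7, 0.2) = 0.7
((a ∨ c) → d): 0.7 > 0.6, so result = 0.6
not d: Gödel ¬ of 0.6 = 0 (operand ≠ 0)
(c ∨ not d) = max(0.2, 0) = 0.2
(((a ∨ c) → d) → (c ∨ not d)): 0.6 > 0.2, so result = 0.2
(b ∨ c) = max(0.3, 0.2) = 0.3
not (b ∨ c): Gödel ¬ of 0.3 = 0 (operand ≠ 0)
(c ∧ a) = min(0.2, 0.7) = 0.2
((c ∧ a) ∨ d) = max(0.2, 0.6) = 0.6
(not (b ∨ c) ∨ ((c ∧ a) ∨ d)) = max(0, 0.6) = 0.6
((((a ∨ c) → d) → (c ∨ not d)) → (not (b ∨ c) ∨ ((c ∧ a) ∨ d))): 0.2 ≤ 0.6, so result = 1
(((not (b ∨ c) ∨ ((c ∧ a) ∨ d)) → (((a ∨ c) → d) → (c ∨ not d))) ∨ ((((a ∨ c) → d) → (c ∨ not d)) → (not (b ∨ c) ∨ ((c ∧ a) ∨ d)))) = max(0.2, 1) = 1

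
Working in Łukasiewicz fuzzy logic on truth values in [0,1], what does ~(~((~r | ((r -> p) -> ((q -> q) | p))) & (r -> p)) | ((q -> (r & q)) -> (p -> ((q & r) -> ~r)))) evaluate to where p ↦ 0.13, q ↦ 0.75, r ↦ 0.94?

0.00

~r: Łukasiewicz ¬ gives 1 − 0.94 = 0.06
(r -> p): min(1, 1 − 0.94 + 0.13) = 0.19
(q -> q): min(1, 1 − 0.75 + 0.75) = 1
((q -> q) | p) = max(1, 0.13) = 1
((r -> p) -> ((q -> q) | p)): min(1, 1 − 0.19 + 1) = 1
(~r | ((r -> p) -> ((q -> q) | p))) = max(0.06, 1) = 1
(r -> p): min(1, 1 − 0.94 + 0.13) = 0.19
((~r | ((r -> p) -> ((q -> q) | p))) & (r -> p)) = min(1, 0.19) = 0.19
~((~r | ((r -> p) -> ((q -> q) | p))) & (r -> p)): Łukasiewicz ¬ gives 1 − 0.19 = 0.81
(r & q) = min(0.94, 0.75) = 0.75
(q -> (r & q)): min(1, 1 − 0.75 + 0.75) = 1
(q & r) = min(0.75, 0.94) = 0.75
~r: Łukasiewicz ¬ gives 1 − 0.94 = 0.06
((q & r) -> ~r): min(1, 1 − 0.75 + 0.06) = 0.31
(p -> ((q & r) -> ~r)): min(1, 1 − 0.13 + 0.31) = 1
((q -> (r & q)) -> (p -> ((q & r) -> ~r))): min(1, 1 − 1 + 1) = 1
(~((~r | ((r -> p) -> ((q -> q) | p))) & (r -> p)) | ((q -> (r & q)) -> (p -> ((q & r) -> ~r)))) = max(0.81, 1) = 1
~(~((~r | ((r -> p) -> ((q -> q) | p))) & (r -> p)) | ((q -> (r & q)) -> (p -> ((q & r) -> ~r)))): Łukasiewicz ¬ gives 1 − 1 = 0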